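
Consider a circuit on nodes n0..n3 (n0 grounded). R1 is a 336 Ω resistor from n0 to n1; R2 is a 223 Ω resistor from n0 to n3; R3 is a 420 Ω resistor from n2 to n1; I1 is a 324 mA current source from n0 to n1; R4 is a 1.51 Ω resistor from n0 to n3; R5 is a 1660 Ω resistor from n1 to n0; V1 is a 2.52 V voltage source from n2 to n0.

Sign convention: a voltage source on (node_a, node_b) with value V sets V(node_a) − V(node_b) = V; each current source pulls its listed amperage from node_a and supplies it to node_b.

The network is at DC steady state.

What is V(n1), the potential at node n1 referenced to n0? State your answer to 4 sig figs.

MNA unknowns: 3 node voltages V₁..V_3 plus 1 source current (V1)
R1: Y=0.002976 on G[0,1]
R2: Y=0.004484 on G[0,3]
R3: Y=0.002381 on G[2,1]
I1: z[0]−=0.324, z[1]+=0.324
R4: Y=0.6623 on G[0,3]
R5: Y=0.0006024 on G[1,0]
V1: row V2−V0=2.52, i_V1 at 2,0
solve → V1=55.37, V2=2.520, V3=0.000
aux → i_V1=0.1258

55.37 V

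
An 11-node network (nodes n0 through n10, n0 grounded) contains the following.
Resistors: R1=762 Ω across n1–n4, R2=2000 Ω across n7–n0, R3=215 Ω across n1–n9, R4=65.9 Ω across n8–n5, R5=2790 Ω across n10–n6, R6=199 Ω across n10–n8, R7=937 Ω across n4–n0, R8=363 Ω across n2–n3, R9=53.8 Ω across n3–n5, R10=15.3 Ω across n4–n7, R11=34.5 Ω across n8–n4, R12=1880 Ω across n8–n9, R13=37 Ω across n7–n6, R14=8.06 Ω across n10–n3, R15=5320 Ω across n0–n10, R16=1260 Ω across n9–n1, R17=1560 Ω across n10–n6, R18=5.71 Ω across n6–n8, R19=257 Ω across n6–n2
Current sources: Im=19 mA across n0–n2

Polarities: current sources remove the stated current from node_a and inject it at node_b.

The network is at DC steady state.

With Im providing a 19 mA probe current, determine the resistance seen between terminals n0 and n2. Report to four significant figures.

Apply KCL at each of the 10 non-ground nodes and solve the resulting linear system.
Node n1: branches {R1, R3, R16} → V_1 = 10.83
Node n2: branches {R8, R19, Im} → V_2 = 14.08
Node n3: branches {R8, R9, R14} → V_3 = 11.43
Node n4: branches {R1, R7, R10, R11} → V_4 = 10.74
Node n5: branches {R4, R9} → V_5 = 11.26
Node n6: branches {R5, R13, R17, R18, R19} → V_6 = 11.07
Node n7: branches {R2, R10, R13} → V_7 = 10.78
Node n8: branches {R4, R6, R11, R12, R18} → V_8 = 11.05
Node n9: branches {R3, R12, R16} → V_9 = 10.85
Node n10: branches {R5, R6, R14, R15, R17} → V_10 = 11.39

R_eq = 741.0 Ω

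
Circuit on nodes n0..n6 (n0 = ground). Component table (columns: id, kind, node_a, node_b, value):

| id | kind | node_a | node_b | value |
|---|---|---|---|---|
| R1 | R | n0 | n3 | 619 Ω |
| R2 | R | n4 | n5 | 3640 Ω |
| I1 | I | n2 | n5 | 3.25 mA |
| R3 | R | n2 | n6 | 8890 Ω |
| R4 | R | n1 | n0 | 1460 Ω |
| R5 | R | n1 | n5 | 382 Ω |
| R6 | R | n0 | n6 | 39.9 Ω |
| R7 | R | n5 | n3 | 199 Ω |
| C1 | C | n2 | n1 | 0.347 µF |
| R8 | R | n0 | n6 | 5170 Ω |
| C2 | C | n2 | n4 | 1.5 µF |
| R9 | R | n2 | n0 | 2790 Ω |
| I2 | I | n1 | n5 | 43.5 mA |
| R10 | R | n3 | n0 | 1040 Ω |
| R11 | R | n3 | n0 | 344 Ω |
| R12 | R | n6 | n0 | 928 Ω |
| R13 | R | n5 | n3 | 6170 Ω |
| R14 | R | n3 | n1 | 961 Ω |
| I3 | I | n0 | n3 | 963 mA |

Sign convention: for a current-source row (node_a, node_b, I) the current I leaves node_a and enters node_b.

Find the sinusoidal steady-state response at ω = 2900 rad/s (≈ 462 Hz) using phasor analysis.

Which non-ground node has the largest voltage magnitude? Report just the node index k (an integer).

3

Element admittances at ω=2900 rad/s:
  Y(R1) = 0.001616+0.000j S between n0,n3
  Y(R2) = 0.0002747+0.000j S between n4,n5
  I1: injects 0.00325 A into n5 (from n2)
  Y(R3) = 0.0001125+0.000j S between n2,n6
  Y(R4) = 0.0006849+0.000j S between n1,n0
  Y(R5) = 0.002618+0.000j S between n1,n5
  Y(R6) = 0.02506+0.000j S between n0,n6
  Y(R7) = 0.005025+0.000j S between n5,n3
  Y(C1) = 0.000+0.001006j S between n2,n1
  Y(R8) = 0.0001934+0.000j S between n0,n6
  Y(C2) = 0.000+0.004350j S between n2,n4
  Y(R9) = 0.0003584+0.000j S between n2,n0
  I2: injects 0.0435 A into n5 (from n1)
  Y(R10) = 0.0009615+0.000j S between n3,n0
  Y(R11) = 0.002907+0.000j S between n3,n0
  Y(R12) = 0.001078+0.000j S between n6,n0
  Y(R13) = 0.0001621+0.000j S between n5,n3
  Y(R14) = 0.001041+0.000j S between n3,n1
  I3: injects 0.963 A into n3 (from n0)
Assemble and solve the 6×6 MNA system:
  V(n1)=106.1-5.552j  V(n2)=88.67+24.05j  V(n3)=154.7-1.370j  V(n4)=87.24+20.57j  V(n5)=142.5-1.979j  V(n6)=0.3771+0.1023j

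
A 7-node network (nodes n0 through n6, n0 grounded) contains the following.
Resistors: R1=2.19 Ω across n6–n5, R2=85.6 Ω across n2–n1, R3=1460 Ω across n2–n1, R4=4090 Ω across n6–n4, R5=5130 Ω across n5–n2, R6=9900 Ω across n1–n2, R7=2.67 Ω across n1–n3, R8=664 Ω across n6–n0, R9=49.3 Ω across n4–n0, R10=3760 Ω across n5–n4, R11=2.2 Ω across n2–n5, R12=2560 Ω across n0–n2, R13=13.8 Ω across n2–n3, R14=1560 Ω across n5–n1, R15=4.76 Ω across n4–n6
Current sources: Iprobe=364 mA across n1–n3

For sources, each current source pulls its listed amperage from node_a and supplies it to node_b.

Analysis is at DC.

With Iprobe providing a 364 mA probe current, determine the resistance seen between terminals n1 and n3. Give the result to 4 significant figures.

R_eq = 2.593 Ω

Element admittances at DC:
  Y(R1) = 0.4566 S between n6,n5
  Y(R2) = 0.01168 S between n2,n1
  Y(R3) = 0.0006849 S between n2,n1
  Y(R4) = 0.0002445 S between n6,n4
  Y(R5) = 0.0001949 S between n5,n2
  Y(R6) = 0.0001010 S between n1,n2
  Y(R7) = 0.3745 S between n1,n3
  Y(R8) = 0.001506 S between n6,n0
  Y(R9) = 0.02028 S between n4,n0
  Y(R10) = 0.0002660 S between n5,n4
  Y(R11) = 0.4545 S between n2,n5
  Y(R12) = 0.0003906 S between n0,n2
  Y(R13) = 0.07246 S between n2,n3
  Y(R14) = 0.0006410 S between n5,n1
  Y(R15) = 0.2101 S between n4,n6
  Iprobe: injects 0.364 A into n3 (from n1)
Assemble and solve the 6×6 MNA system:
  V(n1)=-0.7982  V(n2)=0.001102  V(n3)=0.1457  V(n4)=-1.962e-05  V(n5)=-2.245e-05  V(n6)=-2.151e-05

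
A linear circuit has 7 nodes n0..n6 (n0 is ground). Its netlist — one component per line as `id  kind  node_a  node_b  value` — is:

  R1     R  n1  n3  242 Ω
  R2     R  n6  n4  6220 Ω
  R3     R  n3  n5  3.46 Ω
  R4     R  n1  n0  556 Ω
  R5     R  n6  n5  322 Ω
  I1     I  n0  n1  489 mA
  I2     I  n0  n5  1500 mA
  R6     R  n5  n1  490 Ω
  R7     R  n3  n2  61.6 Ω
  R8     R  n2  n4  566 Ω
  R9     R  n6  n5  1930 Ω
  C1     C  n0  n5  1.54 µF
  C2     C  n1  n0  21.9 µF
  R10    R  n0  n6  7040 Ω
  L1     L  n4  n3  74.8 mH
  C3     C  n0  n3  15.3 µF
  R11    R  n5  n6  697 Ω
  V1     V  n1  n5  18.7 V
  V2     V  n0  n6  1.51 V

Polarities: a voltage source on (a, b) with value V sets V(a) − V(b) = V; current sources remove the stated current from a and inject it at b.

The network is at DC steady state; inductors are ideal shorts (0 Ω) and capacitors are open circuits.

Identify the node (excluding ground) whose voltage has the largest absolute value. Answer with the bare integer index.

Apply KCL at each of the 6 non-ground nodes and solve the resulting linear system.
Node n1: branches {R1, R4, I1, R6, C2, V1} → V_1 = 296.2
Node n2: branches {R7, R8} → V_2 = 277.6
Node n3: branches {R1, R3, R7, L1, C3} → V_3 = 277.6
Node n4: branches {R2, R8, L1} → V_4 = 277.6
Node n5: branches {R3, R5, I2, R6, R9, C1, R11, V1} → V_5 = 277.5
Node n6: branches {R2, R5, R9, R10, R11, V2} → V_6 = -1.510
Source currents: i(L1)=-0.04488, i(V1)=-0.1587, i(V2)=-1.456

1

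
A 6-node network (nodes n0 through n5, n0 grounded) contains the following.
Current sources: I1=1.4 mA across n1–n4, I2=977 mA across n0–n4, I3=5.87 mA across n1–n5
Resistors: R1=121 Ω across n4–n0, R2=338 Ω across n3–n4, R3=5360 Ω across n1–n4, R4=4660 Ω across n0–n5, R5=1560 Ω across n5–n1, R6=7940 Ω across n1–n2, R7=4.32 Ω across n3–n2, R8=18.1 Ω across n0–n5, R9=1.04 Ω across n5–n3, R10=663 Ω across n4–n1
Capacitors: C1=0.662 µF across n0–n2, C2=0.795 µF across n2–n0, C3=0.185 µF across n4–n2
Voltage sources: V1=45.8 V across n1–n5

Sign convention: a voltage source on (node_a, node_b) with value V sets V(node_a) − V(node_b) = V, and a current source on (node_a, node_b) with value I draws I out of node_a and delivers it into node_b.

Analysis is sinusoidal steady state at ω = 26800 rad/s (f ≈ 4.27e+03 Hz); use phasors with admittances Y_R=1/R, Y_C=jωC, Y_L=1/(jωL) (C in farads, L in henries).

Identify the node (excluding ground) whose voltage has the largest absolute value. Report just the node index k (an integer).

4

Apply KCL at each of the 5 non-ground nodes and solve the resulting linear system.
Node n1: branches {I1, R3, R5, R6, R10, I3, V1} → V_1 = 51.89-0.9346j
Node n2: branches {C1, R6, C2, R7, C3} → V_2 = 6.870-0.6606j
Node n3: branches {R2, R7, R9} → V_3 = 6.410-0.9440j
Node n4: branches {I1, R1, R2, R3, C3, R10, I2} → V_4 = 74.22-26.19j
Node n5: branches {R4, R5, R8, R9, I3, V1} → V_5 = 6.091-0.9346j
Source currents: i(V1)=-0.004457-0.04277j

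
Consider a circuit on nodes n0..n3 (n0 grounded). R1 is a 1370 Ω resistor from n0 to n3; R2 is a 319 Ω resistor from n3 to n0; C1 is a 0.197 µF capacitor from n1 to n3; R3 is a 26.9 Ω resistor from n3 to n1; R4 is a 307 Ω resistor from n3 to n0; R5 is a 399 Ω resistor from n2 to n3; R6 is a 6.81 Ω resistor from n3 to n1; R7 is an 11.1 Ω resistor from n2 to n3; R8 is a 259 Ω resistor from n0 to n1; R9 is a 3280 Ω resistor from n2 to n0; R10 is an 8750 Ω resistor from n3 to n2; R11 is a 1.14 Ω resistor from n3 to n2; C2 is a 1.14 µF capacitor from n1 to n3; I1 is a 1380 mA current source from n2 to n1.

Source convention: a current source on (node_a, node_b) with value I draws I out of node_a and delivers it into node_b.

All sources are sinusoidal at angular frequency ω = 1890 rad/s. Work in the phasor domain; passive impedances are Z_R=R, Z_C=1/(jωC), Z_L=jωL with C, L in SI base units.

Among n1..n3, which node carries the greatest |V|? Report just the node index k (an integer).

1

Element admittances at ω=1890 rad/s:
  Y(R1) = 0.0007299+0.000j S between n0,n3
  Y(R2) = 0.003135+0.000j S between n3,n0
  Y(C1) = 0.000+0.0003723j S between n1,n3
  Y(R3) = 0.03717+0.000j S between n3,n1
  Y(R4) = 0.003257+0.000j S between n3,n0
  Y(R5) = 0.002506+0.000j S between n2,n3
  Y(R6) = 0.1468+0.000j S between n3,n1
  Y(R7) = 0.09009+0.000j S between n2,n3
  Y(R8) = 0.003861+0.000j S between n0,n1
  Y(R9) = 0.0003049+0.000j S between n2,n0
  Y(R10) = 0.0001143+0.000j S between n3,n2
  Y(R11) = 0.8772+0.000j S between n3,n2
  Y(C2) = 0.000+0.002155j S between n1,n3
  I1: injects 1.38 A into n1 (from n2)
Assemble and solve the 3×3 MNA system:
  V(n1)=4.904-0.06590j  V(n2)=-3.913+0.03425j  V(n3)=-2.491+0.03426j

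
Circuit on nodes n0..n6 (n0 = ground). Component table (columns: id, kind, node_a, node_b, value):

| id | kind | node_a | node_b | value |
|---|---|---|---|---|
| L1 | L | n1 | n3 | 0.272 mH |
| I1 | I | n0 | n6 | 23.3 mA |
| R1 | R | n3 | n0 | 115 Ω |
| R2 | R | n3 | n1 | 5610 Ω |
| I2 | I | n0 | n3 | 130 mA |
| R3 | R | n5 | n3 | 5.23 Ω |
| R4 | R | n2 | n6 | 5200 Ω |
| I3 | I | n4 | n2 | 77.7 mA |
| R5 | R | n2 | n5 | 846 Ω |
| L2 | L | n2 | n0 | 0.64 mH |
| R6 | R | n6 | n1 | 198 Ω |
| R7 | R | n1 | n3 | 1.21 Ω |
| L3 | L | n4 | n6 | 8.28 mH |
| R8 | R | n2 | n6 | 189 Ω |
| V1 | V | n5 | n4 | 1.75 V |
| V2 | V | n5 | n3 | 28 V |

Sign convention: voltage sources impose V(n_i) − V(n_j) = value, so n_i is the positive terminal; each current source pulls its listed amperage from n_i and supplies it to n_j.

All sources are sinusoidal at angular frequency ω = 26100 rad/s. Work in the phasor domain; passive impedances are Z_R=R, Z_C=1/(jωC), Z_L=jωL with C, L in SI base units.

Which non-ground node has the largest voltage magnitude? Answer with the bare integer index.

MNA unknowns: 6 node voltages V₁..V_6 plus 2 source currents (V1, V2)
L1: Y=0.000-0.1409j on G[1,3]
I1: z[0]−=0.0233, z[6]+=0.0233
R1: Y=0.008696+0.000j on G[3,0]
R2: Y=0.0001783+0.000j on G[3,1]
I2: z[0]−=0.13, z[3]+=0.13
R3: Y=0.1912+0.000j on G[5,3]
R4: Y=0.0001923+0.000j on G[2,6]
I3: z[4]−=0.0777, z[2]+=0.0777
R5: Y=0.001182+0.000j on G[2,5]
L2: Y=0.000-0.05987j on G[2,0]
R6: Y=0.005051+0.000j on G[6,1]
R7: Y=0.8264+0.000j on G[1,3]
L3: Y=0.000-0.004627j on G[4,6]
R8: Y=0.005291+0.000j on G[2,6]
V1: row V5−V4=1.75, i_V1 at 5,4
V2: row V5−V3=28, i_V2 at 5,3
solve → V1=0.7818+4.511j, V2=0.6626+2.454j, V3=0.7336+4.562j, V4=26.98+4.562j, V5=28.73+4.562j, V6=7.235-5.235j
aux → i_V1=0.1230-0.09138j, i_V2=-5.510+0.08889j

5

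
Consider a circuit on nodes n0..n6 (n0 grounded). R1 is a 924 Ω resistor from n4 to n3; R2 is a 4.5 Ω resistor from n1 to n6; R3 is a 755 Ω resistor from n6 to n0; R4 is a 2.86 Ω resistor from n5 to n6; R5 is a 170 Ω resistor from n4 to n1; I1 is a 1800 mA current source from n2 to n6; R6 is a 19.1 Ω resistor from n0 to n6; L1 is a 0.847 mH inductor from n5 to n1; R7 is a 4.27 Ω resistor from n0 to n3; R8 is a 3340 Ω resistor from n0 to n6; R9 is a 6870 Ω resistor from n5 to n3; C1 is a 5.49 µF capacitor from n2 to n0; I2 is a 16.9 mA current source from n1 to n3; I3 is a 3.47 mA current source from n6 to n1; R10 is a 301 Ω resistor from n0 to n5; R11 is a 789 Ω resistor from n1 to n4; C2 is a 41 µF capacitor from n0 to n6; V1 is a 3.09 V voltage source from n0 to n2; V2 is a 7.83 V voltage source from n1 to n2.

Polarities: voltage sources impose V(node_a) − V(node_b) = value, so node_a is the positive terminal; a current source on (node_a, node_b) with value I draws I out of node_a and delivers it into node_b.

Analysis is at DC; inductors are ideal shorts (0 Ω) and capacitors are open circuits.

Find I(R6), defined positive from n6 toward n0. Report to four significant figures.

0.3771 A

Element admittances at DC:
  Y(R1) = 0.001082 S between n4,n3
  Y(R2) = 0.2222 S between n1,n6
  Y(R3) = 0.001325 S between n6,n0
  Y(R4) = 0.3497 S between n5,n6
  Y(R5) = 0.005882 S between n4,n1
  I1: injects 1.8 A into n6 (from n2)
  Y(R6) = 0.05236 S between n0,n6
  L1: short n5↔n1 (DC inductor)
  Y(R7) = 0.2342 S between n0,n3
  Y(R8) = 0.0002994 S between n0,n6
  Y(R9) = 0.0001456 S between n5,n3
  Y(C1) = 0.000 S between n2,n0
  I2: injects 0.0169 A into n3 (from n1)
  I3: injects 0.00347 A into n1 (from n6)
  Y(R10) = 0.003322 S between n0,n5
  Y(R11) = 0.001267 S between n1,n4
  Y(C2) = 0.000 S between n0,n6
  V1: constraint V(n0)−V(n2) = 3.09
  V2: constraint V(n1)−V(n2) = 7.83
Assemble and solve the 9×9 MNA system:
  V(n1)=4.740  V(n2)=-3.090  V(n3)=0.09370  V(n4)=4.129  V(n5)=4.740  V(n6)=7.202
  i(L1)=0.8443  i(V1)=0.4264  i(V2)=1.374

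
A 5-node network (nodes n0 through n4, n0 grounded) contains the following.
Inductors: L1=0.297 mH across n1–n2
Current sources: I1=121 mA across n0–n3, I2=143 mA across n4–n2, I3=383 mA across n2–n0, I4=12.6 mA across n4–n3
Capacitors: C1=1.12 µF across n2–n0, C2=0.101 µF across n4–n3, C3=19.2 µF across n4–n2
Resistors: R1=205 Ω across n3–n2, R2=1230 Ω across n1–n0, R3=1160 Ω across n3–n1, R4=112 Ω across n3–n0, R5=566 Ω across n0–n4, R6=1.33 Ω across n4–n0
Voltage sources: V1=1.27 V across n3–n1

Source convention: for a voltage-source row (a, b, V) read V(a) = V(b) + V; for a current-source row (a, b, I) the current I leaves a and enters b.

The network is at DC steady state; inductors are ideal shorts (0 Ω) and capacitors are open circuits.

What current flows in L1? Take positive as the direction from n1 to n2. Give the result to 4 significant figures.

MNA unknowns: 4 node voltages V₁..V_4 plus 2 source currents (L1, V1)
L1: row V1−V2=0, i_L1 at 1,2
I1: z[0]−=0.121, z[3]+=0.121
C1: Y=0.000 on G[2,0]
I2: z[4]−=0.143, z[2]+=0.143
C2: Y=0.000 on G[4,3]
R1: Y=0.004878 on G[3,2]
I3: z[2]−=0.383, z[0]+=0.383
R2: Y=0.0008130 on G[1,0]
I4: z[4]−=0.0126, z[3]+=0.0126
R3: Y=0.0008621 on G[3,1]
R4: Y=0.008929 on G[3,0]
C3: Y=0.000 on G[4,2]
R5: Y=0.001767 on G[0,4]
R6: Y=0.7519 on G[4,0]
V1: row V3−V1=1.27, i_V1 at 3,1
solve → V1=-12.09, V2=-12.09, V3=-10.82, V4=-0.2065
aux → i_L1=0.2338, i_V1=0.2229

0.2338 A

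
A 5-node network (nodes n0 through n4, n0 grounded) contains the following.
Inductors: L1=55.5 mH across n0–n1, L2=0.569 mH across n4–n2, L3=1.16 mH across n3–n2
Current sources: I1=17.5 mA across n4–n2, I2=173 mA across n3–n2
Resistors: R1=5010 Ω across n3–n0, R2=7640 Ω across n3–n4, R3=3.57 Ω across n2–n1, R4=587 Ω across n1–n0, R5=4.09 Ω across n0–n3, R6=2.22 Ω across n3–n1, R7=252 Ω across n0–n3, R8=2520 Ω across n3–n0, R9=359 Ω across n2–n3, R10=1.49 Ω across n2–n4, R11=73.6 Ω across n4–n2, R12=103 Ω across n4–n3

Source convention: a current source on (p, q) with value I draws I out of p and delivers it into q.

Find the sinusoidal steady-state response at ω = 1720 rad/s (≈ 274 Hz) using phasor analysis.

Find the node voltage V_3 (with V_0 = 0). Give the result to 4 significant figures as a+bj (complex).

-0.005172+0.0007076j V

MNA unknowns: 4 node voltages V₁..V_4
L1: Y=0.000-0.01048j on G[0,1]
I1: z[4]−=0.0175, z[2]+=0.0175
R1: Y=0.0001996+0.000j on G[3,0]
R2: Y=0.0001309+0.000j on G[3,4]
R3: Y=0.2801+0.000j on G[2,1]
R4: Y=0.001704+0.000j on G[1,0]
R5: Y=0.2445+0.000j on G[0,3]
R6: Y=0.4505+0.000j on G[3,1]
R7: Y=0.003968+0.000j on G[0,3]
L2: Y=0.000-1.022j on G[4,2]
R8: Y=0.0003968+0.000j on G[3,0]
R9: Y=0.002786+0.000j on G[2,3]
R10: Y=0.6711+0.000j on G[2,4]
R11: Y=0.01359+0.000j on G[4,2]
R12: Y=0.009709+0.000j on G[4,3]
L3: Y=0.000-0.5012j on G[3,2]
I2: z[3]−=0.173, z[2]+=0.173
solve → V1=0.03587+0.1171j, V2=0.1065+0.3037j, V3=-0.005172+0.0007076j, V4=0.1000+0.2899j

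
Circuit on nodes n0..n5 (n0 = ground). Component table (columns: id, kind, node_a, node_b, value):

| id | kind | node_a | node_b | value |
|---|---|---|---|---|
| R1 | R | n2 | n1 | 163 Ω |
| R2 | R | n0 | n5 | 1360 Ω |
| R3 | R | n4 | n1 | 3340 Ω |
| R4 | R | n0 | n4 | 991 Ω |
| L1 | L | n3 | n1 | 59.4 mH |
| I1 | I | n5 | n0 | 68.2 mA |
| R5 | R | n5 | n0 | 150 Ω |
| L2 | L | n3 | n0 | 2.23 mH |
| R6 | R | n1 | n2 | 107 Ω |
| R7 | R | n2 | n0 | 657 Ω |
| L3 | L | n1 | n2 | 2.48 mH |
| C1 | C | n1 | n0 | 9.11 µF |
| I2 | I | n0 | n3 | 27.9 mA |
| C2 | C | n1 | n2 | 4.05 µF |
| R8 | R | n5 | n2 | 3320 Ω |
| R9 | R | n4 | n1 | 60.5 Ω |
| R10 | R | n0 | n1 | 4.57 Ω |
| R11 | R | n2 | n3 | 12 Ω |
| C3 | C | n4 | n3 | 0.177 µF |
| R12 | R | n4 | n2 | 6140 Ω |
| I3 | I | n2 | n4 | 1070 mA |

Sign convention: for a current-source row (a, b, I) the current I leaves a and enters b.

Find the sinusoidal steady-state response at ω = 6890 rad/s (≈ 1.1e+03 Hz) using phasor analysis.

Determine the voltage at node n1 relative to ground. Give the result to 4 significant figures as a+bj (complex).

Apply KCL at each of the 5 non-ground nodes and solve the resulting linear system.
Node n1: branches {R1, R3, L1, R6, L3, C1, C2, R9, R10} → V_1 = 2.373-0.3946j
Node n2: branches {R1, R6, R7, L3, C2, R8, R11, R12, I3} → V_2 = -6.737-10.06j
Node n3: branches {L1, L2, I2, R11, C3} → V_3 = 0.6100-8.742j
Node n4: branches {R3, R4, R9, C3, R12, I3} → V_4 = 61.88-4.611j
Node n5: branches {R2, I1, R5, R8} → V_5 = -9.117-0.3935j

2.373-0.3946j V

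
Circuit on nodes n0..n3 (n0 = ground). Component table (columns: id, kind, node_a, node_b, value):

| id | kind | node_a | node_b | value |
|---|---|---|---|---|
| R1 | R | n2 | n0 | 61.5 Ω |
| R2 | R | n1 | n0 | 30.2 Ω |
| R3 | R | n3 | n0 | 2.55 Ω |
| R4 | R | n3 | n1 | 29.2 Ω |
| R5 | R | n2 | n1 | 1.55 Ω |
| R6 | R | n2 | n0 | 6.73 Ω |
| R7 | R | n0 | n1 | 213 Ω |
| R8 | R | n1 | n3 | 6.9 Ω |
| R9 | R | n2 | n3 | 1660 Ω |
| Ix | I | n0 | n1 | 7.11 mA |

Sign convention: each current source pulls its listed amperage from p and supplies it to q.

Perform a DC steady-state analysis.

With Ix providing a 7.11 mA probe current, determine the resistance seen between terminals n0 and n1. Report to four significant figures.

Element admittances at DC:
  Y(R1) = 0.01626 S between n2,n0
  Y(R2) = 0.03311 S between n1,n0
  Y(R3) = 0.3922 S between n3,n0
  Y(R4) = 0.03425 S between n3,n1
  Y(R5) = 0.6452 S between n2,n1
  Y(R6) = 0.1486 S between n2,n0
  Y(R7) = 0.004695 S between n0,n1
  Y(R8) = 0.1449 S between n1,n3
  Y(R9) = 0.0006024 S between n2,n3
  Ix: injects 0.00711 A into n1 (from n0)
Assemble and solve the 3×3 MNA system:
  V(n1)=0.02433  V(n2)=0.01937  V(n3)=0.007642

R_eq = 3.422 Ω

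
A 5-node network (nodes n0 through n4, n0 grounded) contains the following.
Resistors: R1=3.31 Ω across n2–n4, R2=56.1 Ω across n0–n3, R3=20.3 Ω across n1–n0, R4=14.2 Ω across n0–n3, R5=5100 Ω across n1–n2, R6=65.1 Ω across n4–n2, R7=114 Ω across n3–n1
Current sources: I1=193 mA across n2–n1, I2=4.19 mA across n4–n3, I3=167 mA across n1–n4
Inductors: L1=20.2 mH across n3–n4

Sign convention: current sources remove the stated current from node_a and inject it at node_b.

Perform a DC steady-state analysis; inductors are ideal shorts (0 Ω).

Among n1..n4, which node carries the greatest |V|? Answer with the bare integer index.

2

Element admittances at DC:
  Y(R1) = 0.3021 S between n2,n4
  Y(R2) = 0.01783 S between n0,n3
  Y(R3) = 0.04926 S between n1,n0
  I1: injects 0.193 A into n1 (from n2)
  L1: short n3↔n4 (DC inductor)
  Y(R4) = 0.07042 S between n0,n3
  Y(R5) = 0.0001961 S between n1,n2
  Y(R6) = 0.01536 S between n4,n2
  I2: injects 0.00419 A into n3 (from n4)
  Y(R7) = 0.008772 S between n3,n1
  I3: injects 0.167 A into n4 (from n1)
Assemble and solve the 5×5 MNA system:
  V(n1)=0.4093  V(n2)=-0.8356  V(n3)=-0.2285  V(n4)=-0.2285
  i(L1)=0.02995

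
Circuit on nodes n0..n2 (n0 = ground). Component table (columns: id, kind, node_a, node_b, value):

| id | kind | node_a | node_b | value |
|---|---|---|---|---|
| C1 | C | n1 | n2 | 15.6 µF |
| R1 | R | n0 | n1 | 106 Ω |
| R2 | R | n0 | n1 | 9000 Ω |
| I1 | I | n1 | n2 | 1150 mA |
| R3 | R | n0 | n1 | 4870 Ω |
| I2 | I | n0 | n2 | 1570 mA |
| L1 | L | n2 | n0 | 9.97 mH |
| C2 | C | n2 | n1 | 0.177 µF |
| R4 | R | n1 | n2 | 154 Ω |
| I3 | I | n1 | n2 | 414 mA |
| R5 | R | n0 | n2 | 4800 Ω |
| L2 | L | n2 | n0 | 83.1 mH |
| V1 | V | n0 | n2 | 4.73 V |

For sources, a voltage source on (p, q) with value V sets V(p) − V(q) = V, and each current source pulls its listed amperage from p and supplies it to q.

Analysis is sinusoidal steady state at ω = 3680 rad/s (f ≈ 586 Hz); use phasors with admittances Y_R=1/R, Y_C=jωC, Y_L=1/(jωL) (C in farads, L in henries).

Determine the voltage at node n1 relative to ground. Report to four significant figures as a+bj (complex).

-11.51+24.25j V

Apply KCL at each of the 2 non-ground nodes and solve the resulting linear system.
Node n1: branches {C1, R1, R2, I1, R3, C2, R4, I3} → V_1 = -11.51+24.25j
Node n2: branches {C1, I1, I2, L1, C2, R4, I3, R5, L2, V1} → V_2 = -4.730+0.000j
Source currents: i(V1)=-1.683+0.3808j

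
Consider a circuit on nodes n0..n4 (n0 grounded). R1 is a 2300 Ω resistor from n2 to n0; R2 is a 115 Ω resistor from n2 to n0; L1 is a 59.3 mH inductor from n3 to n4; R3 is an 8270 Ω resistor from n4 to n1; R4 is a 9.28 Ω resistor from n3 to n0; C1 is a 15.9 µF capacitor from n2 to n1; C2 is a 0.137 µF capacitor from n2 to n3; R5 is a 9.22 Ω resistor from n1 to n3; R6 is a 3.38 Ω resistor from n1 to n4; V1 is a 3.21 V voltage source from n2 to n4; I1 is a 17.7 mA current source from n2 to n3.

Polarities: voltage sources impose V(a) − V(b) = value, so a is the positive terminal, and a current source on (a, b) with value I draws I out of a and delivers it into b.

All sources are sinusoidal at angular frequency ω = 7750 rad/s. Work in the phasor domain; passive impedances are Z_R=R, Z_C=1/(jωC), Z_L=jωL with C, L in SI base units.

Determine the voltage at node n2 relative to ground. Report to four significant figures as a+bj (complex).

2.126-0.9616j V

MNA unknowns: 4 node voltages V₁..V_4 plus 1 source current (V1)
R1: Y=0.0004348+0.000j on G[2,0]
R2: Y=0.008696+0.000j on G[2,0]
L1: Y=0.000-0.002176j on G[3,4]
R3: Y=0.0001209+0.000j on G[4,1]
R4: Y=0.1078+0.000j on G[3,0]
C1: Y=0.000+0.1232j on G[2,1]
C2: Y=0.000+0.001062j on G[2,3]
R5: Y=0.1085+0.000j on G[1,3]
R6: Y=0.2959+0.000j on G[1,4]
V1: row V2−V4=3.21, i_V1 at 2,4
I1: z[2]−=0.0177, z[3]+=0.0177
solve → V1=-0.5116+0.1217j, V2=2.126-0.9616j, V3=-0.1801+0.08148j, V4=-1.084-0.9616j
aux → i_V1=-0.1717-0.3187j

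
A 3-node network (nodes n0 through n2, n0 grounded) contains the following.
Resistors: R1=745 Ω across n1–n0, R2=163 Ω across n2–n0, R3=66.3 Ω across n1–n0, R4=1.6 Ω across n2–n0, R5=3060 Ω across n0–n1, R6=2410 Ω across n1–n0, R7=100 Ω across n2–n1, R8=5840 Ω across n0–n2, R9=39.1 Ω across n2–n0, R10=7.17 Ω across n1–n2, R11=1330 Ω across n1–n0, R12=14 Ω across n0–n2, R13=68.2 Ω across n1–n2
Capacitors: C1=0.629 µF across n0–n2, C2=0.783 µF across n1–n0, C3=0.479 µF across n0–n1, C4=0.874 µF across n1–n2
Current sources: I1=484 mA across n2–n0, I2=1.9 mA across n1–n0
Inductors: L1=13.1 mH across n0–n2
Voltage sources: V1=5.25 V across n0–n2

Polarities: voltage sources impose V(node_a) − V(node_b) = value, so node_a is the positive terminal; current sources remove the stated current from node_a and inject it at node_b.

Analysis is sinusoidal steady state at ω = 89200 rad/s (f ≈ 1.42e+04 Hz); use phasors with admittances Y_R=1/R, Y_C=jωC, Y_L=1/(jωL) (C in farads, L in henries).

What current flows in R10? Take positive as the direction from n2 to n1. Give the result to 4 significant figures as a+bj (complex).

MNA unknowns: 2 node voltages V₁..V_2 plus 1 source current (V1)
R1: Y=0.001342+0.000j on G[1,0]
R2: Y=0.006135+0.000j on G[2,0]
R3: Y=0.01508+0.000j on G[1,0]
C1: Y=0.000+0.05611j on G[0,2]
I1: z[2]−=0.484, z[0]+=0.484
R4: Y=0.6250+0.000j on G[2,0]
R5: Y=0.0003268+0.000j on G[0,1]
R6: Y=0.0004149+0.000j on G[1,0]
R7: Y=0.01000+0.000j on G[2,1]
R8: Y=0.0001712+0.000j on G[0,2]
R9: Y=0.02558+0.000j on G[2,0]
R10: Y=0.1395+0.000j on G[1,2]
C2: Y=0.000+0.06984j on G[1,0]
R11: Y=0.0007519+0.000j on G[1,0]
R12: Y=0.07143+0.000j on G[0,2]
R13: Y=0.01466+0.000j on G[1,2]
L1: Y=0.000-0.0008558j on G[0,2]
C3: Y=0.000+0.04273j on G[0,1]
I2: z[1]−=0.0019, z[0]+=0.0019
C4: Y=0.000+0.07796j on G[1,2]
V1: row V0−V2=5.25, i_V1 at 0,2
solve → V1=-3.387+1.296j, V2=-5.250+0.000j
aux → i_V1=-3.544-0.6481j

-0.2598-0.1808j A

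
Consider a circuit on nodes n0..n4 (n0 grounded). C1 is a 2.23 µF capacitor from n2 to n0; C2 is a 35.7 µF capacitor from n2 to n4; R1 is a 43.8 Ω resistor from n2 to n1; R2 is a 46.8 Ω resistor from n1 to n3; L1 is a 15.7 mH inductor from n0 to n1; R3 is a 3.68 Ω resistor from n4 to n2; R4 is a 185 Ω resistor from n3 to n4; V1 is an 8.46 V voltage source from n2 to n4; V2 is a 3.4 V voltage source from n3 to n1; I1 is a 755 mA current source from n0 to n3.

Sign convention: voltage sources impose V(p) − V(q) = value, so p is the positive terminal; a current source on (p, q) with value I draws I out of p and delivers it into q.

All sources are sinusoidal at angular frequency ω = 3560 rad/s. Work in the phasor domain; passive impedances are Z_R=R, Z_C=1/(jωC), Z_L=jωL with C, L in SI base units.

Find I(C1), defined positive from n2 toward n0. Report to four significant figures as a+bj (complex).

Element admittances at ω=3560 rad/s:
  Y(C1) = 0.000+0.007939j S between n2,n0
  Y(C2) = 0.000+0.1271j S between n2,n4
  Y(R1) = 0.02283+0.000j S between n2,n1
  Y(R2) = 0.02137+0.000j S between n1,n3
  Y(L1) = 0.000-0.01789j S between n0,n1
  Y(R3) = 0.2717+0.000j S between n4,n2
  Y(R4) = 0.005405+0.000j S between n3,n4
  V1: constraint V(n2)−V(n4) = 8.46
  V2: constraint V(n3)−V(n1) = 3.4
  I1: injects 0.755 A into n3 (from n0)
Assemble and solve the 6×6 MNA system:
  V(n1)=14.99+68.28j  V(n2)=33.79+58.78j  V(n3)=18.39+68.28j  V(n4)=25.33+58.78j
  i(V1)=-2.261-1.127j  i(V2)=0.7198-0.05135j

-0.4666+0.2682j A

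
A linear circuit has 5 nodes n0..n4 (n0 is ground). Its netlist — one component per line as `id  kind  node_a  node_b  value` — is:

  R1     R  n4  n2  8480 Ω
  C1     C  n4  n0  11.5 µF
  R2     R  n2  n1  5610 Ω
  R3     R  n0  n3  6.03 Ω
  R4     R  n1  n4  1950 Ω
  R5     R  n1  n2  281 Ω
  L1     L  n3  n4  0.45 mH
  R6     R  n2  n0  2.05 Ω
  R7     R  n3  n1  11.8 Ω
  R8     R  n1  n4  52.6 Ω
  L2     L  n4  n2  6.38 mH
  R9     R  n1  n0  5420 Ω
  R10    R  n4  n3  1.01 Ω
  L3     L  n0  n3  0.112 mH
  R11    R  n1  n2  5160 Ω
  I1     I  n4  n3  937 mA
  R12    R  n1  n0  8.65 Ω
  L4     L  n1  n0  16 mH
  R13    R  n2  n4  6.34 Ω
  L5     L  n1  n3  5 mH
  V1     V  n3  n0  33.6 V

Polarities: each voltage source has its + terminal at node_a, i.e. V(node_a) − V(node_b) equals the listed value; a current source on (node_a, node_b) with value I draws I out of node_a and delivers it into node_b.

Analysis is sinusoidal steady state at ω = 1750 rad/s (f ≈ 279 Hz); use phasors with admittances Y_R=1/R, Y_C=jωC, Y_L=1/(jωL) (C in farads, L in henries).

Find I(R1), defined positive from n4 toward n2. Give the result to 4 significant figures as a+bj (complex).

0.002737+0.0001993j A

MNA unknowns: 4 node voltages V₁..V_4 plus 1 source current (V1)
R1: Y=0.0001179+0.000j on G[4,2]
C1: Y=0.000+0.02013j on G[4,0]
R2: Y=0.0001783+0.000j on G[2,1]
R3: Y=0.1658+0.000j on G[0,3]
R4: Y=0.0005128+0.000j on G[1,4]
R5: Y=0.003559+0.000j on G[1,2]
L1: Y=0.000-1.270j on G[3,4]
R6: Y=0.4878+0.000j on G[2,0]
R7: Y=0.08475+0.000j on G[3,1]
R8: Y=0.01901+0.000j on G[1,4]
L2: Y=0.000-0.08957j on G[4,2]
R9: Y=0.0001845+0.000j on G[1,0]
R10: Y=0.9901+0.000j on G[4,3]
L3: Y=0.000-5.102j on G[0,3]
R11: Y=0.0001938+0.000j on G[1,2]
I1: z[4]−=0.937, z[3]+=0.937
R12: Y=0.1156+0.000j on G[1,0]
L4: Y=0.000-0.03571j on G[1,0]
R13: Y=0.1577+0.000j on G[2,4]
L5: Y=0.000-0.1143j on G[1,3]
V1: row V3−V0=33.6, i_V1 at 3,0
solve → V1=18.78-4.807j, V2=7.910-3.724j, V3=33.60+0.000j, V4=31.12-2.033j
aux → i_V1=-11.47+173.8j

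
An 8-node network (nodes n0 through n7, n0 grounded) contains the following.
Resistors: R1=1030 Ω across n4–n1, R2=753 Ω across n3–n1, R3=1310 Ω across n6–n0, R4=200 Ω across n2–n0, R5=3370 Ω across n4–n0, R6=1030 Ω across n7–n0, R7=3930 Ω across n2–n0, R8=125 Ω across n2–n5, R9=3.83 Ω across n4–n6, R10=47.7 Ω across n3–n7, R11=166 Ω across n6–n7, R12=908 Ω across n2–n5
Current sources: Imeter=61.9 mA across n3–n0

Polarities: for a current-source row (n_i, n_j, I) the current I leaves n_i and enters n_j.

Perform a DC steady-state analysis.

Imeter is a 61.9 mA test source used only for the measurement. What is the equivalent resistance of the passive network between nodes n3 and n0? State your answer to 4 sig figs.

Element admittances at DC:
  Y(R1) = 0.0009709 S between n4,n1
  Y(R2) = 0.001328 S between n3,n1
  Y(R3) = 0.0007634 S between n6,n0
  Y(R4) = 0.005000 S between n2,n0
  Y(R5) = 0.0002967 S between n4,n0
  Y(R6) = 0.0009709 S between n7,n0
  Y(R7) = 0.0002545 S between n2,n0
  Y(R8) = 0.008000 S between n2,n5
  Y(R9) = 0.2611 S between n4,n6
  Y(R10) = 0.02096 S between n3,n7
  Y(R11) = 0.006024 S between n6,n7
  Y(R12) = 0.001101 S between n2,n5
  Imeter: injects 0.0619 A into n0 (from n3)
Assemble and solve the 7×7 MNA system:
  V(n1)=-32.50  V(n2)=0.000  V(n3)=-35.51  V(n4)=-28.39  V(n5)=0.000  V(n6)=-28.41  V(n7)=-32.74

R_eq = 573.6 Ω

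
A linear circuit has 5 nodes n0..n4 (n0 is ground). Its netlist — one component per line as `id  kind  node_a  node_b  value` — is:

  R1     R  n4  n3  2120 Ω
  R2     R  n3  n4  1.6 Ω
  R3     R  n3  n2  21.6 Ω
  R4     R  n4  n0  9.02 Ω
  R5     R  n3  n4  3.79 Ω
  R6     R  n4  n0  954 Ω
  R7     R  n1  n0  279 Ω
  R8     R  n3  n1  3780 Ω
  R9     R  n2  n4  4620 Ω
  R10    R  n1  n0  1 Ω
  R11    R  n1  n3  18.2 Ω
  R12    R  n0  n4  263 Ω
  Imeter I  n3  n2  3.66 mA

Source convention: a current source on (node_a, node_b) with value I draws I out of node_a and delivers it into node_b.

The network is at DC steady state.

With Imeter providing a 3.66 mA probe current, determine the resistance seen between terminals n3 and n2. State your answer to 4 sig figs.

R_eq = 21.50 Ω

MNA unknowns: 4 node voltages V₁..V_4
R1: Y=0.0004717 on G[4,3]
R2: Y=0.6250 on G[3,4]
R3: Y=0.04630 on G[3,2]
R4: Y=0.1109 on G[4,0]
R5: Y=0.2639 on G[3,4]
R6: Y=0.001048 on G[4,0]
R7: Y=0.003584 on G[1,0]
R8: Y=0.0002646 on G[3,1]
R9: Y=0.0002165 on G[2,4]
R10: Y=1.000 on G[1,0]
R11: Y=0.05495 on G[1,3]
R12: Y=0.003802 on G[0,4]
Imeter: z[3]−=0.00366, z[2]+=0.00366
solve → V1=-6.607e-07, V2=0.07868, V3=-1.267e-05, V4=5.730e-06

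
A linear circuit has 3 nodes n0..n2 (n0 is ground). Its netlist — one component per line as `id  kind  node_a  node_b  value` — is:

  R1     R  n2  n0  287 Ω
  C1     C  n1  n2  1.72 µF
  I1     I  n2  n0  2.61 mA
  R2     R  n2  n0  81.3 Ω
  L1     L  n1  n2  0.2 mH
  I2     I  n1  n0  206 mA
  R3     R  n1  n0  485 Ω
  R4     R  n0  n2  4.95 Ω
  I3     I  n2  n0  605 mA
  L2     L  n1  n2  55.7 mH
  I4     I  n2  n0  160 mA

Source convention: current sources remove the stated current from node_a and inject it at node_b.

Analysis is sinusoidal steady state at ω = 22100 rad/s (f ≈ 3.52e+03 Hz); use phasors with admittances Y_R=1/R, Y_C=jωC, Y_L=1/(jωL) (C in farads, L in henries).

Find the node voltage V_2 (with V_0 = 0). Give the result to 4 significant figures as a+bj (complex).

-4.428+0.009765j V

MNA unknowns: 2 node voltages V₁..V_2
R1: Y=0.003484+0.000j on G[2,0]
C1: Y=0.000+0.03801j on G[1,2]
I1: z[2]−=0.00261, z[0]+=0.00261
R2: Y=0.01230+0.000j on G[2,0]
L1: Y=0.000-0.2262j on G[1,2]
I2: z[1]−=0.206, z[0]+=0.206
R3: Y=0.002062+0.000j on G[1,0]
R4: Y=0.2020+0.000j on G[0,2]
I3: z[2]−=0.605, z[0]+=0.605
L2: Y=0.000-0.0008124j on G[1,2]
I4: z[2]−=0.16, z[0]+=0.16
solve → V1=-4.439-1.032j, V2=-4.428+0.009765j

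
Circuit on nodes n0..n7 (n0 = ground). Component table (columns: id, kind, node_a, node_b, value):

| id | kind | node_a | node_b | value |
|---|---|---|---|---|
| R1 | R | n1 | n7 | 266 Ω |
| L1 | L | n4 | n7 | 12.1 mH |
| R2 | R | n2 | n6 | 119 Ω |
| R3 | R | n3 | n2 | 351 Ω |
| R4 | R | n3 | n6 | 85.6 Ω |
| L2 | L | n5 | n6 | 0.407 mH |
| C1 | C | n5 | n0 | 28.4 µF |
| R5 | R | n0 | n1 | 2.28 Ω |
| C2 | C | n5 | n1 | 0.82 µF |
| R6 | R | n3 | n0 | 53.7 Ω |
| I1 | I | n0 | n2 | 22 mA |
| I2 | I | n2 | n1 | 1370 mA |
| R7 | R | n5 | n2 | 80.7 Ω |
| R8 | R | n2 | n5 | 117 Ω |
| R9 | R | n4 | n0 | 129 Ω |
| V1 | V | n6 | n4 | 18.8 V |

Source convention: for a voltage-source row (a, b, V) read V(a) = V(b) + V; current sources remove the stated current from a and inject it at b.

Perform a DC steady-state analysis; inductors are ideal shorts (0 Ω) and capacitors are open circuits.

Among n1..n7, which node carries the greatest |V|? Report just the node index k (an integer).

2

Apply KCL at each of the 7 non-ground nodes and solve the resulting linear system.
Node n1: branches {R1, R5, C2, I2} → V_1 = 2.480
Node n2: branches {R2, R3, I1, I2, R7, R8} → V_2 = -93.33
Node n3: branches {R3, R4, R6} → V_3 = -26.99
Node n4: branches {L1, R9, V1} → V_4 = -72.63
Node n5: branches {L2, C1, C2, R7, R8} → V_5 = -53.83
Node n6: branches {R2, R4, L2, V1} → V_6 = -53.83
Node n7: branches {R1, L1} → V_7 = -72.63
Source currents: i(L1)=-0.2824, i(L2)=-0.8271, i(V1)=-0.8454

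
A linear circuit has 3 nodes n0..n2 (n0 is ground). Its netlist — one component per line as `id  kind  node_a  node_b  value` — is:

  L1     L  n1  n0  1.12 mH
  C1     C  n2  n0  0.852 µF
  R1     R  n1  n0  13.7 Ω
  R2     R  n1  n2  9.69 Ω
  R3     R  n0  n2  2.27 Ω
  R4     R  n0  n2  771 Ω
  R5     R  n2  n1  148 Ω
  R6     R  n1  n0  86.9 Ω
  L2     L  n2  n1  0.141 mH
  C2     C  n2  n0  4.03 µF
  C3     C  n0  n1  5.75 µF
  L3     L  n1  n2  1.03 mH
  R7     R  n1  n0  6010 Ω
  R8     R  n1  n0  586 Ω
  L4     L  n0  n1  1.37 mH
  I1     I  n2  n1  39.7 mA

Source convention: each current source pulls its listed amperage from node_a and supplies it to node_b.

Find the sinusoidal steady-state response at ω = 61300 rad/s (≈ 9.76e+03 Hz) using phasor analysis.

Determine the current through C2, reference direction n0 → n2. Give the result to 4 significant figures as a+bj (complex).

Apply KCL at each of the 2 non-ground nodes and solve the resulting linear system.
Node n1: branches {L1, R1, R2, R5, R6, L2, C3, L3, R7, R8, L4, I1} → V_1 = 0.09752-0.05704j
Node n2: branches {C1, R2, R3, R4, R5, L2, C2, L3, I1} → V_2 = -0.07015-0.01329j

-0.003283+0.01733j A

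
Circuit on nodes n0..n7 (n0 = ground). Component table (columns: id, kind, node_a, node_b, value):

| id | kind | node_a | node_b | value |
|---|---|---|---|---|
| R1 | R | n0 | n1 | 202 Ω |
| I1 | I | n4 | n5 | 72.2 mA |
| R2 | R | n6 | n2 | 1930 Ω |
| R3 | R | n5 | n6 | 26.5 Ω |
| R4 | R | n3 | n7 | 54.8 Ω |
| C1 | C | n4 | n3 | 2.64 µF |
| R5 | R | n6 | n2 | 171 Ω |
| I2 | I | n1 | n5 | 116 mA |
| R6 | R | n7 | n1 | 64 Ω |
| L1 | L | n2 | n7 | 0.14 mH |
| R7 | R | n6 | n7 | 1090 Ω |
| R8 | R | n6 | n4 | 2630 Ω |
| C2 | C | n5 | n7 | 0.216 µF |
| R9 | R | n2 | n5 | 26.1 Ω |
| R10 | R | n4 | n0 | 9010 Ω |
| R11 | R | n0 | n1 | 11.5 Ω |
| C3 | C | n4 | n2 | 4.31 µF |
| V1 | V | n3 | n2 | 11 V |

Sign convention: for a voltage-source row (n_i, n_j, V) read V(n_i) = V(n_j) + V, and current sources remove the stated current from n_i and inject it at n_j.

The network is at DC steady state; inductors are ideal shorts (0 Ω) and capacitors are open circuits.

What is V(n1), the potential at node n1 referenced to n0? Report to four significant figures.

0.1682 V

MNA unknowns: 7 node voltages V₁..V_7 plus 2 source currents (L1, V1)
R1: Y=0.004950 on G[0,1]
I1: z[4]−=0.0722, z[5]+=0.0722
R2: Y=0.0005181 on G[6,2]
R3: Y=0.03774 on G[5,6]
R4: Y=0.01825 on G[3,7]
C1: Y=0.000 on G[4,3]
R5: Y=0.005848 on G[6,2]
I2: z[1]−=0.116, z[5]+=0.116
R6: Y=0.01562 on G[7,1]
L1: row V2−V7=0, i_L1 at 2,7
R7: Y=0.0009174 on G[6,7]
R8: Y=0.0003802 on G[6,4]
C2: Y=0.000 on G[5,7]
R9: Y=0.03831 on G[2,5]
R10: Y=0.0001110 on G[4,0]
R11: Y=0.08696 on G[0,1]
C3: Y=0.000 on G[4,2]
V1: row V3−V2=11, i_V1 at 3,2
solve → V1=0.1682, V2=8.581, V3=19.58, V4=-139.3, V5=11.75, V6=9.975, V7=8.581
aux → i_L1=-0.07055, i_V1=-0.2007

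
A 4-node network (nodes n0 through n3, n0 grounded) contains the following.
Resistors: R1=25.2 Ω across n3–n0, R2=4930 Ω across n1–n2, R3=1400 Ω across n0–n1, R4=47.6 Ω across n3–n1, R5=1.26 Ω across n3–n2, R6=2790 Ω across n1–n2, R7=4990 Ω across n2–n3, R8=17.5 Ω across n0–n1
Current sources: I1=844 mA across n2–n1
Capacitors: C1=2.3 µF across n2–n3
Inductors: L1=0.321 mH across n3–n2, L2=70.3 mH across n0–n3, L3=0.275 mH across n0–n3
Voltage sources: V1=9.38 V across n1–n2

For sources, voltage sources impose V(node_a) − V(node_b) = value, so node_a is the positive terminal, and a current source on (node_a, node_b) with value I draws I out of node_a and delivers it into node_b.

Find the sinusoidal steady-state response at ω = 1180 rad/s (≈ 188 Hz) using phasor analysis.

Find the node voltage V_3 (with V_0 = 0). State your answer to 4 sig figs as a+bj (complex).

-0.01017-0.1735j V

Apply KCL at each of the 3 non-ground nodes and solve the resulting linear system.
Node n1: branches {R2, R3, I1, R4, R6, R8, V1} → V_1 = 9.283-0.4249j
Node n2: branches {R2, I1, C1, R5, R6, L1, R7, V1} → V_2 = -0.09719-0.4249j
Node n3: branches {R1, R4, C1, R5, L1, L2, R7, L3} → V_3 = -0.01017-0.1735j
Source currents: i(V1)=0.1064+0.02987j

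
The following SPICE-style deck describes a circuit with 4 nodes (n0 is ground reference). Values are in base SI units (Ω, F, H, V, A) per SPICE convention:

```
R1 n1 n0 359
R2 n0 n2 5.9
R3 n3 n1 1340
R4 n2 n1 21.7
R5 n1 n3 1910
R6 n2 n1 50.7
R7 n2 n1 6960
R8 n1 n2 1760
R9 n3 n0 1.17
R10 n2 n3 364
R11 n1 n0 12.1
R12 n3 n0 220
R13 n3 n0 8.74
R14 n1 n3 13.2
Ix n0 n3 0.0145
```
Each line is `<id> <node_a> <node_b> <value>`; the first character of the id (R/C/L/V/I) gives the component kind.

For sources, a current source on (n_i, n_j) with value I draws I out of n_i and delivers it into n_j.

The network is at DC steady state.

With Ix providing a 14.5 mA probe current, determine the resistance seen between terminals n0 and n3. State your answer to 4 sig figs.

R_eq = 0.9759 Ω

MNA unknowns: 3 node voltages V₁..V_3
R1: Y=0.002786 on G[1,0]
R2: Y=0.1695 on G[0,2]
R3: Y=0.0007463 on G[3,1]
R4: Y=0.04608 on G[2,1]
R5: Y=0.0005236 on G[1,3]
R6: Y=0.01972 on G[2,1]
R7: Y=0.0001437 on G[2,1]
R8: Y=0.0005682 on G[1,2]
R9: Y=0.8547 on G[3,0]
R10: Y=0.002747 on G[2,3]
R11: Y=0.08264 on G[1,0]
R12: Y=0.004545 on G[3,0]
R13: Y=0.1144 on G[3,0]
R14: Y=0.07576 on G[1,3]
Ix: z[0]−=0.0145, z[3]+=0.0145
solve → V1=0.005231, V2=0.001620, V3=0.01415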